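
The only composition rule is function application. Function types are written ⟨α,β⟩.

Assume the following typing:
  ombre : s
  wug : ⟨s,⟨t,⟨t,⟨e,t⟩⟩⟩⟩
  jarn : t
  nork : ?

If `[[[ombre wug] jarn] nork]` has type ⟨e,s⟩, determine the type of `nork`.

⟨⟨t,⟨e,t⟩⟩,⟨e,s⟩⟩

For [[[ombre wug] jarn] nork] to have type ⟨e,s⟩ with [[ombre wug] jarn] of type ⟨t,⟨e,t⟩⟩, nork must be the function: nork : ⟨⟨t,⟨e,t⟩⟩,⟨e,s⟩⟩.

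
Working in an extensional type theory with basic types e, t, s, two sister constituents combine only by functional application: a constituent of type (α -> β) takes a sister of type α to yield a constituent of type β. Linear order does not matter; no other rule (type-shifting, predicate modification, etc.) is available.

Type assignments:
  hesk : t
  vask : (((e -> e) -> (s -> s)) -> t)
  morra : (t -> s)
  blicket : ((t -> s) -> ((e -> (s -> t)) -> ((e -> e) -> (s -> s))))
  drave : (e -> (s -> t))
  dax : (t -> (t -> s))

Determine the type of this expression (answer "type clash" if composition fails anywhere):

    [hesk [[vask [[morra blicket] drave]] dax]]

[morra blicket] — blicket of type ((t -> s) -> ((e -> (s -> t)) -> ((e -> e) -> (s -> s)))) combines with morra of type (t -> s): type ((e -> (s -> t)) -> ((e -> e) -> (s -> s))).
[[morra blicket] drave] — [morra blicket] of type ((e -> (s -> t)) -> ((e -> e) -> (s -> s))) combines with drave of type (e -> (s -> t)): type ((e -> e) -> (s -> s)).
[vask [[morra blicket] drave]] — vask of type (((e -> e) -> (s -> s)) -> t) combines with [[morra blicket] drave] of type ((e -> e) -> (s -> s)): type t.
[[vask [[morra blicket] drave]] dax] — dax of type (t -> (t -> s)) combines with [vask [[morra blicket] drave]] of type t: type (t -> s).
[hesk [[vask [[morra blicket] drave]] dax]] — [[vask [[morra blicket] drave]] dax] of type (t -> s) combines with hesk of type t: type s.

s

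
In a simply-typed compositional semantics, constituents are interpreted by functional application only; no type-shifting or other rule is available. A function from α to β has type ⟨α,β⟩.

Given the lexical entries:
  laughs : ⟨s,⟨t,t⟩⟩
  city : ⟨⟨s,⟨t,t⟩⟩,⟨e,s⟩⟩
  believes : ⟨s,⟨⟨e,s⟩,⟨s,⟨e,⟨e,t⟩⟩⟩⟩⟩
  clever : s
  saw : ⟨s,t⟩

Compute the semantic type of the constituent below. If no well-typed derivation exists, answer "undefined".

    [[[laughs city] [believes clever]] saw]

undefined

[laughs city]: functor city : ⟨⟨s,⟨t,t⟩⟩,⟨e,s⟩⟩, argument laughs : ⟨s,⟨t,t⟩⟩; result ⟨e,s⟩.
[believes clever]: functor believes : ⟨s,⟨⟨e,s⟩,⟨s,⟨e,⟨e,t⟩⟩⟩⟩⟩, argument clever : s; result ⟨⟨e,s⟩,⟨s,⟨e,⟨e,t⟩⟩⟩⟩.
[[laughs city] [believes clever]]: functor [believes clever] : ⟨⟨e,s⟩,⟨s,⟨e,⟨e,t⟩⟩⟩⟩, argument [laughs city] : ⟨e,s⟩; result ⟨s,⟨e,⟨e,t⟩⟩⟩.
[[[laughs city] [believes clever]] saw]: ⟨s,⟨e,⟨e,t⟩⟩⟩ and ⟨s,t⟩ cannot combine by function application — type clash.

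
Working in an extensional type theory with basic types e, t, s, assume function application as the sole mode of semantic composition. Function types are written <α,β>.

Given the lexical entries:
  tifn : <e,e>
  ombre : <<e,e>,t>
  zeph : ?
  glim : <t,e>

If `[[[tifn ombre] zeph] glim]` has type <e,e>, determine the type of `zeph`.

<t,<<t,e>,<e,e>>>

[[[tifn ombre] zeph] glim] is required to be <e,e>. glim : <t,e> cannot yield <e,e> as functor, so [[tifn ombre] zeph] : <<t,e>,<e,e>>.
[[tifn ombre] zeph] is required to be <<t,e>,<e,e>>. [tifn ombre] : t cannot yield <<t,e>,<e,e>> as functor, so zeph : <t,<<t,e>,<e,e>>>.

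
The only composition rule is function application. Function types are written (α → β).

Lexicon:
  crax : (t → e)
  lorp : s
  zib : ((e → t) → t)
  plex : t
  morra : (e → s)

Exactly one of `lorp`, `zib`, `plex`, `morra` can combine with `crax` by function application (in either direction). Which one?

lorp : s — crax needs t; lorp needs nothing (atomic); neither fits.
zib : ((e → t) → t) — crax needs t; zib needs (e → t); neither fits.
plex — combines: crax : (t → e) takes plex : t as argument, giving e.
morra : (e → s) — crax needs t; morra needs e; neither fits.

plex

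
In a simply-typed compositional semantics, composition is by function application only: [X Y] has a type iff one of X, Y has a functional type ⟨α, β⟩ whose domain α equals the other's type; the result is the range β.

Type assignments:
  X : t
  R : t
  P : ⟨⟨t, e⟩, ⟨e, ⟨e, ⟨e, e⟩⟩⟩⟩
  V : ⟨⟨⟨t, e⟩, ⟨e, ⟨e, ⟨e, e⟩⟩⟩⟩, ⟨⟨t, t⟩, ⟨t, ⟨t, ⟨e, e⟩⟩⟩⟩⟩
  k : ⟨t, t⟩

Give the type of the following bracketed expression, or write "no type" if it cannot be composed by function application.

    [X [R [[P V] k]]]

⟨e, e⟩

At [P V], V : ⟨⟨⟨t, e⟩, ⟨e, ⟨e, ⟨e, e⟩⟩⟩⟩, ⟨⟨t, t⟩, ⟨t, ⟨t, ⟨e, e⟩⟩⟩⟩⟩ takes P : ⟨⟨t, e⟩, ⟨e, ⟨e, ⟨e, e⟩⟩⟩⟩, giving ⟨⟨t, t⟩, ⟨t, ⟨t, ⟨e, e⟩⟩⟩⟩.
At [[P V] k], [P V] : ⟨⟨t, t⟩, ⟨t, ⟨t, ⟨e, e⟩⟩⟩⟩ takes k : ⟨t, t⟩, giving ⟨t, ⟨t, ⟨e, e⟩⟩⟩.
At [R [[P V] k]], [[P V] k] : ⟨t, ⟨t, ⟨e, e⟩⟩⟩ takes R : t, giving ⟨t, ⟨e, e⟩⟩.
At [X [R [[P V] k]]], [R [[P V] k]] : ⟨t, ⟨e, e⟩⟩ takes X : t, giving ⟨e, e⟩.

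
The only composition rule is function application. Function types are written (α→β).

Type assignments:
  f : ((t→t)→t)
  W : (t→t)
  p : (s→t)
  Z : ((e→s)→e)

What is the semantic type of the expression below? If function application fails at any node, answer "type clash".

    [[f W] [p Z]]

[f W]: f is ((t→t)→t), W is (t→t); result t.
At [p Z]: neither (s→t) nor ((e→s)→e) can take the other as argument; the node is ill-typed.

type clash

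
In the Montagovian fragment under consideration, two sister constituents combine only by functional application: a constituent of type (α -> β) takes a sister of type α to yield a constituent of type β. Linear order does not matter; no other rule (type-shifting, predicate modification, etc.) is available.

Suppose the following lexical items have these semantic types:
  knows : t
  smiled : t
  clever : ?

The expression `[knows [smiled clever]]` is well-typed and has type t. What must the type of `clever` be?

At [knows [smiled clever]] (required: t): knows is t, which is not a function with range t; hence [smiled clever] is the functor — type (t -> t).
At [smiled clever] (required: (t -> t)): smiled is t, which is not a function with range (t -> t); hence clever is the functor — type (t -> (t -> t)).

(t -> (t -> t))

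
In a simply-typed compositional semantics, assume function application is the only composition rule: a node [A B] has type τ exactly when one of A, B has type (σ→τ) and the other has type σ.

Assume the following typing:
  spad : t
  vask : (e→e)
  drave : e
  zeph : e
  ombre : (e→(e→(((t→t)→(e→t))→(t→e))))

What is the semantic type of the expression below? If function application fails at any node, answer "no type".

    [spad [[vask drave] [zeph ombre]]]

At [vask drave], vask : (e→e) takes drave : e, giving e.
At [zeph ombre], ombre : (e→(e→(((t→t)→(e→t))→(t→e)))) takes zeph : e, giving (e→(((t→t)→(e→t))→(t→e))).
At [[vask drave] [zeph ombre]], [zeph ombre] : (e→(((t→t)→(e→t))→(t→e))) takes [vask drave] : e, giving (((t→t)→(e→t))→(t→e)).
At [spad [[vask drave] [zeph ombre]]]: neither t nor (((t→t)→(e→t))→(t→e)) can take the other as argument; the node is ill-typed.

no type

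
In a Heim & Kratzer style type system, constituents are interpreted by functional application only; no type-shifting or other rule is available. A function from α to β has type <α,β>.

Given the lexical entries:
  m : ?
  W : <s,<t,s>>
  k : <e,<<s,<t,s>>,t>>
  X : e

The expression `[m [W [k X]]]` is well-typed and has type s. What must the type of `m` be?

<t,s>

At [m [W [k X]]] (required: s): [W [k X]] is t, which is not a function with range s; hence m is the functor — type <t,s>.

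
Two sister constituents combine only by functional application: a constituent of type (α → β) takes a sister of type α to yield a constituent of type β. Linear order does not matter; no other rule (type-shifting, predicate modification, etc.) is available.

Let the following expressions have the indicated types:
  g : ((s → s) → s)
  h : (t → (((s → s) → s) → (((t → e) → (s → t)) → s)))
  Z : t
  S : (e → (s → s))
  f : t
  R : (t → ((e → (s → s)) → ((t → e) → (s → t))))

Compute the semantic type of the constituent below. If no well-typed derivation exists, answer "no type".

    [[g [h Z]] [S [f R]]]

[h Z]: h is (t → (((s → s) → s) → (((t → e) → (s → t)) → s))), Z is t; result (((s → s) → s) → (((t → e) → (s → t)) → s)).
[g [h Z]]: [h Z] is (((s → s) → s) → (((t → e) → (s → t)) → s)), g is ((s → s) → s); result (((t → e) → (s → t)) → s).
[f R]: R is (t → ((e → (s → s)) → ((t → e) → (s → t)))), f is t; result ((e → (s → s)) → ((t → e) → (s → t))).
[S [f R]]: [f R] is ((e → (s → s)) → ((t → e) → (s → t))), S is (e → (s → s)); result ((t → e) → (s → t)).
[[g [h Z]] [S [f R]]]: [g [h Z]] is (((t → e) → (s → t)) → s), [S [f R]] is ((t → e) → (s → t)); result s.

s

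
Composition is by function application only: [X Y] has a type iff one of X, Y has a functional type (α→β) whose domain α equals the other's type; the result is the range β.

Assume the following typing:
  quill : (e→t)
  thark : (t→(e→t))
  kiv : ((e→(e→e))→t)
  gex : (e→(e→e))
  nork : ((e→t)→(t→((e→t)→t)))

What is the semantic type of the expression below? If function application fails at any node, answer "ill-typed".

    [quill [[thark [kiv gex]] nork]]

At [kiv gex], kiv : ((e→(e→e))→t) takes gex : (e→(e→e)), giving t.
At [thark [kiv gex]], thark : (t→(e→t)) takes [kiv gex] : t, giving (e→t).
At [[thark [kiv gex]] nork], nork : ((e→t)→(t→((e→t)→t))) takes [thark [kiv gex]] : (e→t), giving (t→((e→t)→t)).
[quill [[thark [kiv gex]] nork]]: (e→t) with (t→((e→t)→t)) — neither is a function whose domain matches the other; composition fails here.

ill-typed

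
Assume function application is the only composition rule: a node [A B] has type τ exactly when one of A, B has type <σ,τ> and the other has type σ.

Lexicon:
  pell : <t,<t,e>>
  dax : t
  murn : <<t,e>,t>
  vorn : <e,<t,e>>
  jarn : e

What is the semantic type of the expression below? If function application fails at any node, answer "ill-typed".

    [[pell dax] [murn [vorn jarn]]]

At [pell dax], pell : <t,<t,e>> takes dax : t, giving <t,e>.
At [vorn jarn], vorn : <e,<t,e>> takes jarn : e, giving <t,e>.
At [murn [vorn jarn]], murn : <<t,e>,t> takes [vorn jarn] : <t,e>, giving t.
At [[pell dax] [murn [vorn jarn]]], [pell dax] : <t,e> takes [murn [vorn jarn]] : t, giving e.

e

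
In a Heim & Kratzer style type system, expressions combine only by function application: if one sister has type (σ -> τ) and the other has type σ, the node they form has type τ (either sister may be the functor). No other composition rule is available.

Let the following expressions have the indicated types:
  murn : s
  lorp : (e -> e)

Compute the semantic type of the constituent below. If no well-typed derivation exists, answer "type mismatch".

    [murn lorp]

[murn lorp]: s and (e -> e) cannot combine by function application — type clash.

type mismatch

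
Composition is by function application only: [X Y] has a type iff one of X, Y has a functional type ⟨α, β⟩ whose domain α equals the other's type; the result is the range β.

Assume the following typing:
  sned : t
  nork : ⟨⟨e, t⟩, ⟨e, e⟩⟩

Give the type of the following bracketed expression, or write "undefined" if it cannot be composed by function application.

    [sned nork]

At [sned nork]: neither t nor ⟨⟨e, t⟩, ⟨e, e⟩⟩ can take the other as argument; the node is ill-typed.

undefined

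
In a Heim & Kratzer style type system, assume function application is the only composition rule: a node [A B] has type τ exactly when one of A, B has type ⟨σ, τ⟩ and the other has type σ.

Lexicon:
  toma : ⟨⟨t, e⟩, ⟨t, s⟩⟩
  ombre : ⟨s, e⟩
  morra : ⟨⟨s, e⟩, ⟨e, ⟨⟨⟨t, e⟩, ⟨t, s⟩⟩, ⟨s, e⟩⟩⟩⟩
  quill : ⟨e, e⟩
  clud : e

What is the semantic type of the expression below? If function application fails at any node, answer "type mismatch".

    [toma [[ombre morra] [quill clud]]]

At [ombre morra], morra : ⟨⟨s, e⟩, ⟨e, ⟨⟨⟨t, e⟩, ⟨t, s⟩⟩, ⟨s, e⟩⟩⟩⟩ takes ombre : ⟨s, e⟩, giving ⟨e, ⟨⟨⟨t, e⟩, ⟨t, s⟩⟩, ⟨s, e⟩⟩⟩.
At [quill clud], quill : ⟨e, e⟩ takes clud : e, giving e.
At [[ombre morra] [quill clud]], [ombre morra] : ⟨e, ⟨⟨⟨t, e⟩, ⟨t, s⟩⟩, ⟨s, e⟩⟩⟩ takes [quill clud] : e, giving ⟨⟨⟨t, e⟩, ⟨t, s⟩⟩, ⟨s, e⟩⟩.
At [toma [[ombre morra] [quill clud]]], [[ombre morra] [quill clud]] : ⟨⟨⟨t, e⟩, ⟨t, s⟩⟩, ⟨s, e⟩⟩ takes toma : ⟨⟨t, e⟩, ⟨t, s⟩⟩, giving ⟨s, e⟩.

⟨s, e⟩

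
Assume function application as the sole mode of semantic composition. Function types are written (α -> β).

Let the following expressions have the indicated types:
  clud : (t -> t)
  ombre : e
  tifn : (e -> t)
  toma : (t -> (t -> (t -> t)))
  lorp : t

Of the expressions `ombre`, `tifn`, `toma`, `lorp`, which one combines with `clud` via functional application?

lorp

ombre : e — neither side's domain matches the other.
tifn : (e -> t) — neither side's domain matches the other.
toma : (t -> (t -> (t -> t))) — neither side's domain matches the other.
lorp — combines: clud : (t -> t) takes lorp : t as argument, giving t.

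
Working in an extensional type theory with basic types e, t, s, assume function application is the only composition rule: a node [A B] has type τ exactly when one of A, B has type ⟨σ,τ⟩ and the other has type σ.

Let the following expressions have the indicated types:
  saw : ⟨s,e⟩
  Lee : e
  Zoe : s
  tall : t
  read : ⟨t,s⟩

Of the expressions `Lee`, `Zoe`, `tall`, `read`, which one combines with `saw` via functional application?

Lee : e — neither side's domain matches the other.
Zoe — combines: saw : ⟨s,e⟩ takes Zoe : s as argument, giving e.
tall : t — neither side's domain matches the other.
read : ⟨t,s⟩ — neither side's domain matches the other.

Zoe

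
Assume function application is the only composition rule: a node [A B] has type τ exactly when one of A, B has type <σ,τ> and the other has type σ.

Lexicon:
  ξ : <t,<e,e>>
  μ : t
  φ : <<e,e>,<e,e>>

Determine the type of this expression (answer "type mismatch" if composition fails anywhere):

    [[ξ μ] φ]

[ξ μ]: <t,<e,e>> applied to t yields <e,e>.
[[ξ μ] φ]: <<e,e>,<e,e>> applied to <e,e> yields <e,e>.

<e,e>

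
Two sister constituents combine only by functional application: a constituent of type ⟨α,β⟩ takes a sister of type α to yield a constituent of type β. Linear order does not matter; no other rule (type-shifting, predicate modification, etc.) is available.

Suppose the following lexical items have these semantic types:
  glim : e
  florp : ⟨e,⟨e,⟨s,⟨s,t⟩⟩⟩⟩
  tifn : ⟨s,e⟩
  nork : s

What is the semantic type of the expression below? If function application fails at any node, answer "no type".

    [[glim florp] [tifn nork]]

⟨s,⟨s,t⟩⟩

[glim florp]: ⟨e,⟨e,⟨s,⟨s,t⟩⟩⟩⟩ applied to e yields ⟨e,⟨s,⟨s,t⟩⟩⟩.
[tifn nork]: ⟨s,e⟩ applied to s yields e.
[[glim florp] [tifn nork]]: ⟨e,⟨s,⟨s,t⟩⟩⟩ applied to e yields ⟨s,⟨s,t⟩⟩.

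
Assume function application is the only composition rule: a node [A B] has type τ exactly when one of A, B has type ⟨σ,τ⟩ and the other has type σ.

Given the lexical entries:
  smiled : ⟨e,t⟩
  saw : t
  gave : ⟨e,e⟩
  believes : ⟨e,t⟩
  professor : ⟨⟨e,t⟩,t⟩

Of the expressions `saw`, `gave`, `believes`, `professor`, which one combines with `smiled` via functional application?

professor

saw : t — no; smiled wants e, and saw wants nothing (atomic).
gave : ⟨e,e⟩ — no; smiled wants e, and gave wants e.
believes : ⟨e,t⟩ — no; smiled wants e, and believes wants e.
professor — combines: professor : ⟨⟨e,t⟩,t⟩ takes smiled : ⟨e,t⟩ as argument, giving t.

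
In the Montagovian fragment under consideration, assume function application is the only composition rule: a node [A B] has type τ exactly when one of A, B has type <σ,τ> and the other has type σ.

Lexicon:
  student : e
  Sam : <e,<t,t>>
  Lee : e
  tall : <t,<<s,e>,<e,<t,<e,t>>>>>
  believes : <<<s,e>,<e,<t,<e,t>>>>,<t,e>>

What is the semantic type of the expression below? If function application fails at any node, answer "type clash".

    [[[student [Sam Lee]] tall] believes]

[Sam Lee]: functor Sam : <e,<t,t>>, argument Lee : e; result <t,t>.
[student [Sam Lee]]: e with <t,t> — neither is a function whose domain matches the other; composition fails here.

type clash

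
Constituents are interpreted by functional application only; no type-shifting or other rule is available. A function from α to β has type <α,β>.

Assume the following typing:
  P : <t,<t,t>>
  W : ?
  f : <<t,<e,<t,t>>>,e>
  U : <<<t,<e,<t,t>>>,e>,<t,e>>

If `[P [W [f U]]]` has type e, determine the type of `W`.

<<t,e>,<<t,<t,t>>,e>>

At [P [W [f U]]] (required: e): P is <t,<t,t>>, which is not a function with range e; hence [W [f U]] is the functor — type <<t,<t,t>>,e>.
At [W [f U]] (required: <<t,<t,t>>,e>): [f U] is <t,e>, which is not a function with range <<t,<t,t>>,e>; hence W is the functor — type <<t,e>,<<t,<t,t>>,e>>.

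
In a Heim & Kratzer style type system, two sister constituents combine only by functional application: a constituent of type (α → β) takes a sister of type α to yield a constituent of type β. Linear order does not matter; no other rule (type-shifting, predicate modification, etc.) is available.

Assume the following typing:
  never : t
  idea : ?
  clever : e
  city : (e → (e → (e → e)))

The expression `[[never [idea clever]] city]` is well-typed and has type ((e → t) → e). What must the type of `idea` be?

(e → (t → ((e → (e → (e → e))) → ((e → t) → e))))

[[never [idea clever]] city] is required to be ((e → t) → e). city : (e → (e → (e → e))) cannot yield ((e → t) → e) as functor, so [never [idea clever]] : ((e → (e → (e → e))) → ((e → t) → e)).
[never [idea clever]] is required to be ((e → (e → (e → e))) → ((e → t) → e)). never : t cannot yield ((e → (e → (e → e))) → ((e → t) → e)) as functor, so [idea clever] : (t → ((e → (e → (e → e))) → ((e → t) → e))).
[idea clever] is required to be (t → ((e → (e → (e → e))) → ((e → t) → e))). clever : e cannot yield (t → ((e → (e → (e → e))) → ((e → t) → e))) as functor, so idea : (e → (t → ((e → (e → (e → e))) → ((e → t) → e)))).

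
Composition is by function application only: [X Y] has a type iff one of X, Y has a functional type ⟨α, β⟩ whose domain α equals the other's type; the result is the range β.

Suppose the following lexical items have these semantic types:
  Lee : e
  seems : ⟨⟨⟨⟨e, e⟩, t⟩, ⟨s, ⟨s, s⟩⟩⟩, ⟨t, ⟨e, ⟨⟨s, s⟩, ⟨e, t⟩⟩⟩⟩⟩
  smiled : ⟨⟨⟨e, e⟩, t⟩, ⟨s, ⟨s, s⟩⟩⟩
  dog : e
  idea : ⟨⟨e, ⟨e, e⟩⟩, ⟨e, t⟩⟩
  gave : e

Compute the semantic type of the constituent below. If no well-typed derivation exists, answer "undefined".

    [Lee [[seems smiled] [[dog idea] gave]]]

undefined

At [seems smiled], seems : ⟨⟨⟨⟨e, e⟩, t⟩, ⟨s, ⟨s, s⟩⟩⟩, ⟨t, ⟨e, ⟨⟨s, s⟩, ⟨e, t⟩⟩⟩⟩⟩ takes smiled : ⟨⟨⟨e, e⟩, t⟩, ⟨s, ⟨s, s⟩⟩⟩, giving ⟨t, ⟨e, ⟨⟨s, s⟩, ⟨e, t⟩⟩⟩⟩.
At [dog idea]: neither e nor ⟨⟨e, ⟨e, e⟩⟩, ⟨e, t⟩⟩ can take the other as argument; the node is ill-typed.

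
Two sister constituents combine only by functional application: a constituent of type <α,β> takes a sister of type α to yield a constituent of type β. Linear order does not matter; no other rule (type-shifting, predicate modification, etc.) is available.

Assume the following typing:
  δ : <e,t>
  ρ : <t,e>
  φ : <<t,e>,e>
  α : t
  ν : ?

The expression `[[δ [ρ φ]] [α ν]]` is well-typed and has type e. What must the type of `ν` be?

[[δ [ρ φ]] [α ν]] must have type e. The sister [δ [ρ φ]] has type t; that is not a function onto e, so [α ν] must be the functor, of type <t,e>.
[α ν] must have type <t,e>. The sister α has type t; that is not a function onto <t,e>, so ν must be the functor, of type <t,<t,e>>.

<t,<t,e>>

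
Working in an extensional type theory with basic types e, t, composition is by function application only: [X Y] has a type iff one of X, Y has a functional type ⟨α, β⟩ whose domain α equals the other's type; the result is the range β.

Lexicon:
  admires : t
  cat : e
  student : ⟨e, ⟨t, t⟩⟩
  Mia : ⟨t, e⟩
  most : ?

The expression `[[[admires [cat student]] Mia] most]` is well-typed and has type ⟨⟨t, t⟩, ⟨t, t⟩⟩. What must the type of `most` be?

⟨e, ⟨⟨t, t⟩, ⟨t, t⟩⟩⟩

For [[[admires [cat student]] Mia] most] to have type ⟨⟨t, t⟩, ⟨t, t⟩⟩ with [[admires [cat student]] Mia] of type e, most must be the function: most : ⟨e, ⟨⟨t, t⟩, ⟨t, t⟩⟩⟩.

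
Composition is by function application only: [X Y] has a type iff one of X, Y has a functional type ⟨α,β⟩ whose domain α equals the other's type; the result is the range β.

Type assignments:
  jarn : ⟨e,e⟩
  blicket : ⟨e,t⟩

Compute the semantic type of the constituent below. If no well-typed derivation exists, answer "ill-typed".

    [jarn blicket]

[jarn blicket]: ⟨e,e⟩ with ⟨e,t⟩ — neither is a function whose domain matches the other; composition fails here.

ill-typed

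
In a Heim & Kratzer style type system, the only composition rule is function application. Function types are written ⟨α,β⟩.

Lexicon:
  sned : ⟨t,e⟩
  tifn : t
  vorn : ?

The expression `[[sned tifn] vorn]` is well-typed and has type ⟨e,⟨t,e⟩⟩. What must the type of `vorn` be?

⟨e,⟨e,⟨t,e⟩⟩⟩

For [[sned tifn] vorn] to have type ⟨e,⟨t,e⟩⟩ with [sned tifn] of type e, vorn must be the function: vorn : ⟨e,⟨e,⟨t,e⟩⟩⟩.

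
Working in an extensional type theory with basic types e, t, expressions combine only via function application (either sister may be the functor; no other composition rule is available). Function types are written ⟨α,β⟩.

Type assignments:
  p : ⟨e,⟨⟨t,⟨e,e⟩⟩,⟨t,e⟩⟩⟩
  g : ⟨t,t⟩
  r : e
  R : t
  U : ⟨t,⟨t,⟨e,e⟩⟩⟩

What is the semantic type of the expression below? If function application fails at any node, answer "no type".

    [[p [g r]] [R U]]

no type

[g r]: ⟨t,t⟩ with e — neither is a function whose domain matches the other; composition fails here.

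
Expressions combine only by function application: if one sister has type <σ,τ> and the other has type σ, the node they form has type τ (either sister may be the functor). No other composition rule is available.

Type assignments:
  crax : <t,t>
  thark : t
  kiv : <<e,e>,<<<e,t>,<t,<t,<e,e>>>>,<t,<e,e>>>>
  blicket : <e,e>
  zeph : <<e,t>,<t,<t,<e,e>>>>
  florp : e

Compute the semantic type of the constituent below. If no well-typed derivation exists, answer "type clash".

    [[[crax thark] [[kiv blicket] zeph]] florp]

e

[crax thark]: <t,t> applied to t yields t.
[kiv blicket]: <<e,e>,<<<e,t>,<t,<t,<e,e>>>>,<t,<e,e>>>> applied to <e,e> yields <<<e,t>,<t,<t,<e,e>>>>,<t,<e,e>>>.
[[kiv blicket] zeph]: <<<e,t>,<t,<t,<e,e>>>>,<t,<e,e>>> applied to <<e,t>,<t,<t,<e,e>>>> yields <t,<e,e>>.
[[crax thark] [[kiv blicket] zeph]]: <t,<e,e>> applied to t yields <e,e>.
[[[crax thark] [[kiv blicket] zeph]] florp]: <e,e> applied to e yields e.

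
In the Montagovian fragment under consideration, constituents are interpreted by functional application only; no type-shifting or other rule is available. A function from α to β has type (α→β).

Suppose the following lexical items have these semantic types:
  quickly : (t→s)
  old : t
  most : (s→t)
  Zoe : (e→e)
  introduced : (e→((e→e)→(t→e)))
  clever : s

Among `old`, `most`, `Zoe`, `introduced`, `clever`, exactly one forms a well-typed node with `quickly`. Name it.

old

old — combines: quickly : (t→s) takes old : t as argument, giving s.
most : (s→t) — does not combine with quickly.
Zoe : (e→e) — does not combine with quickly.
introduced : (e→((e→e)→(t→e))) — does not combine with quickly.
clever : s — does not combine with quickly.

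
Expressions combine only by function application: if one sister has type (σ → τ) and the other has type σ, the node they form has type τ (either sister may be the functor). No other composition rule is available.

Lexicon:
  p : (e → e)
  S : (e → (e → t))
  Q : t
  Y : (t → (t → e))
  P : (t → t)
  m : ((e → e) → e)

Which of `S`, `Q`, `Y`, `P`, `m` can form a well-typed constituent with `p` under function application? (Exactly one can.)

m

S : (e → (e → t)) — neither side's domain matches the other.
Q : t — neither side's domain matches the other.
Y : (t → (t → e)) — neither side's domain matches the other.
P : (t → t) — neither side's domain matches the other.
m — combines: m : ((e → e) → e) takes p : (e → e) as argument, giving e.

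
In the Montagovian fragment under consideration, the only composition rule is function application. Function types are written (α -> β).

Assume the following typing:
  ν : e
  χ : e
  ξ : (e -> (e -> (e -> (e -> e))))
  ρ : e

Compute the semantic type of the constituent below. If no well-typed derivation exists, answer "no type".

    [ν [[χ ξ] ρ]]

(e -> e)

At [χ ξ], ξ : (e -> (e -> (e -> (e -> e)))) takes χ : e, giving (e -> (e -> (e -> e))).
At [[χ ξ] ρ], [χ ξ] : (e -> (e -> (e -> e))) takes ρ : e, giving (e -> (e -> e)).
At [ν [[χ ξ] ρ]], [[χ ξ] ρ] : (e -> (e -> e)) takes ν : e, giving (e -> e).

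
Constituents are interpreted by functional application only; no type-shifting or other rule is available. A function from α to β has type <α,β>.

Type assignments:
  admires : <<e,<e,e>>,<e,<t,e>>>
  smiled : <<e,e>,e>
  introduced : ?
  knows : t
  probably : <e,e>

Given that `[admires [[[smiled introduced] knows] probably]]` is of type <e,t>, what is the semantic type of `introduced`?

[admires [[[smiled introduced] knows] probably]] is required to be <e,t>. admires : <<e,<e,e>>,<e,<t,e>>> cannot yield <e,t> as functor, so [[[smiled introduced] knows] probably] : <<<e,<e,e>>,<e,<t,e>>>,<e,t>>.
[[[smiled introduced] knows] probably] is required to be <<<e,<e,e>>,<e,<t,e>>>,<e,t>>. probably : <e,e> cannot yield <<<e,<e,e>>,<e,<t,e>>>,<e,t>> as functor, so [[smiled introduced] knows] : <<e,e>,<<<e,<e,e>>,<e,<t,e>>>,<e,t>>>.
[[smiled introduced] knows] is required to be <<e,e>,<<<e,<e,e>>,<e,<t,e>>>,<e,t>>>. knows : t cannot yield <<e,e>,<<<e,<e,e>>,<e,<t,e>>>,<e,t>>> as functor, so [smiled introduced] : <t,<<e,e>,<<<e,<e,e>>,<e,<t,e>>>,<e,t>>>>.
[smiled introduced] is required to be <t,<<e,e>,<<<e,<e,e>>,<e,<t,e>>>,<e,t>>>>. smiled : <<e,e>,e> cannot yield <t,<<e,e>,<<<e,<e,e>>,<e,<t,e>>>,<e,t>>>> as functor, so introduced : <<<e,e>,e>,<t,<<e,e>,<<<e,<e,e>>,<e,<t,e>>>,<e,t>>>>>.

<<<e,e>,e>,<t,<<e,e>,<<<e,<e,e>>,<e,<t,e>>>,<e,t>>>>>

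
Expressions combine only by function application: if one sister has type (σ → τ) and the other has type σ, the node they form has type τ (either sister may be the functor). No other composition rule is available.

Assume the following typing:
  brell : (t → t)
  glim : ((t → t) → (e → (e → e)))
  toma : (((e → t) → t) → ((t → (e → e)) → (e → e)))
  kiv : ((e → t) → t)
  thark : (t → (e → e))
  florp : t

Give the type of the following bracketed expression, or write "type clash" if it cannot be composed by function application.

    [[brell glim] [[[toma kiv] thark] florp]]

[brell glim]: ((t → t) → (e → (e → e))) applied to (t → t) yields (e → (e → e)).
[toma kiv]: (((e → t) → t) → ((t → (e → e)) → (e → e))) applied to ((e → t) → t) yields ((t → (e → e)) → (e → e)).
[[toma kiv] thark]: ((t → (e → e)) → (e → e)) applied to (t → (e → e)) yields (e → e).
At [[[toma kiv] thark] florp]: neither (e → e) nor t can take the other as argument; the node is ill-typed.

type clash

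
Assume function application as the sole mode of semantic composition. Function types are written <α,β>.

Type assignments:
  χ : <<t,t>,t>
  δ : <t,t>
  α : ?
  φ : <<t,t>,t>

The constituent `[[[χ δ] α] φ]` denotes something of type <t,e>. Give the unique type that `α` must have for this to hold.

[[[χ δ] α] φ] is required to be <t,e>. φ : <<t,t>,t> cannot yield <t,e> as functor, so [[χ δ] α] : <<<t,t>,t>,<t,e>>.
[[χ δ] α] is required to be <<<t,t>,t>,<t,e>>. [χ δ] : t cannot yield <<<t,t>,t>,<t,e>> as functor, so α : <t,<<<t,t>,t>,<t,e>>>.

<t,<<<t,t>,t>,<t,e>>>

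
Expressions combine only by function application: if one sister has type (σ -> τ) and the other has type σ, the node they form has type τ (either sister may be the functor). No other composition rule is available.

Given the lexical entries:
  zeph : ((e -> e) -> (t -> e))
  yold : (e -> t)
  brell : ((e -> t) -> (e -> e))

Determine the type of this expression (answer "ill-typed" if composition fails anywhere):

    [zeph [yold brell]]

At [yold brell], brell : ((e -> t) -> (e -> e)) takes yold : (e -> t), giving (e -> e).
At [zeph [yold brell]], zeph : ((e -> e) -> (t -> e)) takes [yold brell] : (e -> e), giving (t -> e).

(t -> e)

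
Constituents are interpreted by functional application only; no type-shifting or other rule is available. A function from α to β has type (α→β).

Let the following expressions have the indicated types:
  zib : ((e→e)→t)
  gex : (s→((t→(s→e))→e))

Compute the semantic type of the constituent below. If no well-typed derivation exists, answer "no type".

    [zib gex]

[zib gex]: ((e→e)→t) and (s→((t→(s→e))→e)) cannot combine by function application — type clash.

no type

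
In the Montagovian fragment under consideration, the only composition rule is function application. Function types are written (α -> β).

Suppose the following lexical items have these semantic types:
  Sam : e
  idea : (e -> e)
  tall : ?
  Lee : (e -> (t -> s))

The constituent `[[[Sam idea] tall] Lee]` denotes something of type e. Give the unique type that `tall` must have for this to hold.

(e -> ((e -> (t -> s)) -> e))

At [[[Sam idea] tall] Lee] (required: e): Lee is (e -> (t -> s)), which is not a function with range e; hence [[Sam idea] tall] is the functor — type ((e -> (t -> s)) -> e).
At [[Sam idea] tall] (required: ((e -> (t -> s)) -> e)): [Sam idea] is e, which is not a function with range ((e -> (t -> s)) -> e); hence tall is the functor — type (e -> ((e -> (t -> s)) -> e)).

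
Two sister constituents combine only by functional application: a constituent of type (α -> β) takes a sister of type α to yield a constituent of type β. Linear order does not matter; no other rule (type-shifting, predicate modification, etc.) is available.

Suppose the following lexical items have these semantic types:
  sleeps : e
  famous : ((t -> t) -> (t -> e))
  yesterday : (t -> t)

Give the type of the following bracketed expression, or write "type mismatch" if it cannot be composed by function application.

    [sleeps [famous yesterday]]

[famous yesterday]: functor famous : ((t -> t) -> (t -> e)), argument yesterday : (t -> t); result (t -> e).
[sleeps [famous yesterday]]: e with (t -> e) — neither is a function whose domain matches the other; composition fails here.

type mismatch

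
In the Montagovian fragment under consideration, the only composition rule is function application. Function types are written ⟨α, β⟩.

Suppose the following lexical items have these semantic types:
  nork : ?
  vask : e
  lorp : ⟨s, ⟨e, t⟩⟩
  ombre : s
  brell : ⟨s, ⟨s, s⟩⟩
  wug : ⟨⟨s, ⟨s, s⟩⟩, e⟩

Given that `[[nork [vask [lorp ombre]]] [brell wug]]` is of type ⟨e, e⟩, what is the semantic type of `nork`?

⟨t, ⟨e, ⟨e, e⟩⟩⟩

[[nork [vask [lorp ombre]]] [brell wug]] is required to be ⟨e, e⟩. [brell wug] : e cannot yield ⟨e, e⟩ as functor, so [nork [vask [lorp ombre]]] : ⟨e, ⟨e, e⟩⟩.
[nork [vask [lorp ombre]]] is required to be ⟨e, ⟨e, e⟩⟩. [vask [lorp ombre]] : t cannot yield ⟨e, ⟨e, e⟩⟩ as functor, so nork : ⟨t, ⟨e, ⟨e, e⟩⟩⟩.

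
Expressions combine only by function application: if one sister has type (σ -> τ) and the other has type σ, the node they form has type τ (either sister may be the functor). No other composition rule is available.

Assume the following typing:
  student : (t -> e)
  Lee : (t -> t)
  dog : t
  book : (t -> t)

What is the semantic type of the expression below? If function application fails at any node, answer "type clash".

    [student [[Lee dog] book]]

e

[Lee dog]: Lee is (t -> t), dog is t; result t.
[[Lee dog] book]: book is (t -> t), [Lee dog] is t; result t.
[student [[Lee dog] book]]: student is (t -> e), [[Lee dog] book] is t; result e.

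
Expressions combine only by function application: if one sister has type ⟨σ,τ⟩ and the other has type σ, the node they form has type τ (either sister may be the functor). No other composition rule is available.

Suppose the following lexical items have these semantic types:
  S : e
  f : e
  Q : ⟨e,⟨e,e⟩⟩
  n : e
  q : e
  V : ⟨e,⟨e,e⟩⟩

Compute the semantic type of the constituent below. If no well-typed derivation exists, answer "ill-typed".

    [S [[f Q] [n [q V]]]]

[f Q] — Q of type ⟨e,⟨e,e⟩⟩ combines with f of type e: type ⟨e,e⟩.
[q V] — V of type ⟨e,⟨e,e⟩⟩ combines with q of type e: type ⟨e,e⟩.
[n [q V]] — [q V] of type ⟨e,e⟩ combines with n of type e: type e.
[[f Q] [n [q V]]] — [f Q] of type ⟨e,e⟩ combines with [n [q V]] of type e: type e.
At [S [[f Q] [n [q V]]]]: neither e nor e can take the other as argument; the node is ill-typed.

ill-typed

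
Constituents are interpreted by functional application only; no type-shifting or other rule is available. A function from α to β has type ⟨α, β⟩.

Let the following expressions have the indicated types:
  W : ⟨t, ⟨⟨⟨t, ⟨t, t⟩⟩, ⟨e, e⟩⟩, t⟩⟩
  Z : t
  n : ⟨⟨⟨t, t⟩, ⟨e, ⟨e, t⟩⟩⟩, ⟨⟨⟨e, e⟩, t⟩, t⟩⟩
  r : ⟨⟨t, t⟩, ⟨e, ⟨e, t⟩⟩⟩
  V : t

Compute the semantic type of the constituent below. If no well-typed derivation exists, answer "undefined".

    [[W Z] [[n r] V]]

undefined

[W Z] — W of type ⟨t, ⟨⟨⟨t, ⟨t, t⟩⟩, ⟨e, e⟩⟩, t⟩⟩ combines with Z of type t: type ⟨⟨⟨t, ⟨t, t⟩⟩, ⟨e, e⟩⟩, t⟩.
[n r] — n of type ⟨⟨⟨t, t⟩, ⟨e, ⟨e, t⟩⟩⟩, ⟨⟨⟨e, e⟩, t⟩, t⟩⟩ combines with r of type ⟨⟨t, t⟩, ⟨e, ⟨e, t⟩⟩⟩: type ⟨⟨⟨e, e⟩, t⟩, t⟩.
At [[n r] V]: neither ⟨⟨⟨e, e⟩, t⟩, t⟩ nor t can take the other as argument; the node is ill-typed.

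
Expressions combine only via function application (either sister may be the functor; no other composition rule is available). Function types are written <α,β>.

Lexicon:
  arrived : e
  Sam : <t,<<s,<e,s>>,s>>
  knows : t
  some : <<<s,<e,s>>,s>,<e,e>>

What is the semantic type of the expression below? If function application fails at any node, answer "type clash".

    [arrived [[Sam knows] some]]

[Sam knows] — Sam of type <t,<<s,<e,s>>,s>> combines with knows of type t: type <<s,<e,s>>,s>.
[[Sam knows] some] — some of type <<<s,<e,s>>,s>,<e,e>> combines with [Sam knows] of type <<s,<e,s>>,s>: type <e,e>.
[arrived [[Sam knows] some]] — [[Sam knows] some] of type <e,e> combines with arrived of type e: type e.

e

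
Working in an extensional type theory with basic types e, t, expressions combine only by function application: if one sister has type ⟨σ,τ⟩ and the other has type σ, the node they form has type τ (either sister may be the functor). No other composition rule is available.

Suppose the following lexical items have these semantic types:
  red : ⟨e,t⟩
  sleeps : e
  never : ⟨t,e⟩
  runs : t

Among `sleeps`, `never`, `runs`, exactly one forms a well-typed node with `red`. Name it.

sleeps — combines: red : ⟨e,t⟩ takes sleeps : e as argument, giving t.
never : ⟨t,e⟩ — neither side's domain matches the other.
runs : t — neither side's domain matches the other.

sleeps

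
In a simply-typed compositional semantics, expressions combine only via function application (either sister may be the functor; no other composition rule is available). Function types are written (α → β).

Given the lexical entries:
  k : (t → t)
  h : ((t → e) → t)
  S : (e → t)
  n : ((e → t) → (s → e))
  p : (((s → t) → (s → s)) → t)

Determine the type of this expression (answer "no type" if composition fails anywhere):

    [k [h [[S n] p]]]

no type

[S n] — n of type ((e → t) → (s → e)) combines with S of type (e → t): type (s → e).
[[S n] p]: (s → e) with (((s → t) → (s → s)) → t) — neither is a function whose domain matches the other; composition fails here.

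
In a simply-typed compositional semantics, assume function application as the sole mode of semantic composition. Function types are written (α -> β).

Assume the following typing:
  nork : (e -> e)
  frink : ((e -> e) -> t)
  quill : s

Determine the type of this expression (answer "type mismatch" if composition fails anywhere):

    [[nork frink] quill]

[nork frink] — frink of type ((e -> e) -> t) combines with nork of type (e -> e): type t.
At [[nork frink] quill]: neither t nor s can take the other as argument; the node is ill-typed.

type mismatch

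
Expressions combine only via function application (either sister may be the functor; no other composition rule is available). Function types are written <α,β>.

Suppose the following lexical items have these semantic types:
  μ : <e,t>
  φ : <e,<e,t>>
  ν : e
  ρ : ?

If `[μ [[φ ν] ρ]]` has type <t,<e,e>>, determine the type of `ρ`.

<<e,t>,<<e,t>,<t,<e,e>>>>

For [μ [[φ ν] ρ]] to have type <t,<e,e>> with μ of type <e,t>, [[φ ν] ρ] must be the function: [[φ ν] ρ] : <<e,t>,<t,<e,e>>>.
For [[φ ν] ρ] to have type <<e,t>,<t,<e,e>>> with [φ ν] of type <e,t>, ρ must be the function: ρ : <<e,t>,<<e,t>,<t,<e,e>>>>.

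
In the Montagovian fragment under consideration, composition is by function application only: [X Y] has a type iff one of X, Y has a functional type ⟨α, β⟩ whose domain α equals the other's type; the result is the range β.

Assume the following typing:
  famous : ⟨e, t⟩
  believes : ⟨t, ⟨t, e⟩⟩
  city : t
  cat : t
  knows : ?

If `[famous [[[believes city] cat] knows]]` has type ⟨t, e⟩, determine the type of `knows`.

⟨e, ⟨⟨e, t⟩, ⟨t, e⟩⟩⟩

[famous [[[believes city] cat] knows]] is required to be ⟨t, e⟩. famous : ⟨e, t⟩ cannot yield ⟨t, e⟩ as functor, so [[[believes city] cat] knows] : ⟨⟨e, t⟩, ⟨t, e⟩⟩.
[[[believes city] cat] knows] is required to be ⟨⟨e, t⟩, ⟨t, e⟩⟩. [[believes city] cat] : e cannot yield ⟨⟨e, t⟩, ⟨t, e⟩⟩ as functor, so knows : ⟨e, ⟨⟨e, t⟩, ⟨t, e⟩⟩⟩.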